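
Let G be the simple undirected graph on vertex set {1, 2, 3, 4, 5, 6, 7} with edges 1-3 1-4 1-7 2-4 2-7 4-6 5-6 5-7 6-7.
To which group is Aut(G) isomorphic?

The degree sequence is [3, 2, 1, 3, 2, 3, 4]. Checking the degree-preserving permutations of the vertex set shows that none except the identity preserves every edge, so Aut(G) is trivial.

the trivial group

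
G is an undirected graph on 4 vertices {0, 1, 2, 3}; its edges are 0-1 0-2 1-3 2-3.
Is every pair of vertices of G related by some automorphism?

Yes

G is 2-regular and bipartite on 2^2 = 4 vertices with girth 4; it is the hypercube graph Q_2. Aut(Q_2) consists of the signed permutations of the 2 coordinate axes: 2! permutations times 2^2 sign flips, so |Aut| = 2^2·2! = 8. Under this action every vertex can be carried to every other, so G is vertex-transitive.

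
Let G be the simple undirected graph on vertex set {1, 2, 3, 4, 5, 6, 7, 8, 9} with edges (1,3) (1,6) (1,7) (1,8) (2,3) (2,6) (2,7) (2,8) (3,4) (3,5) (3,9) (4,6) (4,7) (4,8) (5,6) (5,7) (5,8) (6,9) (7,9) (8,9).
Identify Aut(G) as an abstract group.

S_4 × S_5

The vertices split by degree into {3, 6, 7, 8} (degree 5) and {1, 2, 4, 5, 9} (degree 4); every edge runs between the two parts, so G is the complete bipartite graph K_{4,5}. The parts have unequal sizes, so no automorphism swaps them; each part is permuted independently, giving S_4 × S_5 of order 4!·5! = 2880.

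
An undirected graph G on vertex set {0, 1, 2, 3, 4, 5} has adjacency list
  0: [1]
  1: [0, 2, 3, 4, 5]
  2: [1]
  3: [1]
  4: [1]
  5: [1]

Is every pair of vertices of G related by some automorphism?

No

Vertex 1 is the only vertex of degree 5, so every automorphism fixes it; G is not vertex-transitive.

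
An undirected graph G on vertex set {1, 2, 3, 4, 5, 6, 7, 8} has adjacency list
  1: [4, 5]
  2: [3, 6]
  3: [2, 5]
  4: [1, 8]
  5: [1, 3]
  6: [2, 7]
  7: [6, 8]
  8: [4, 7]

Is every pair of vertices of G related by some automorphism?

Yes

Every vertex has degree 2 and the graph is connected, so G is the 8-cycle C_8. C_8 has 8 rotations and 8 reflections, so Aut(C_8) ≅ D_8 of order 16. This group acts transitively on the 8 vertices.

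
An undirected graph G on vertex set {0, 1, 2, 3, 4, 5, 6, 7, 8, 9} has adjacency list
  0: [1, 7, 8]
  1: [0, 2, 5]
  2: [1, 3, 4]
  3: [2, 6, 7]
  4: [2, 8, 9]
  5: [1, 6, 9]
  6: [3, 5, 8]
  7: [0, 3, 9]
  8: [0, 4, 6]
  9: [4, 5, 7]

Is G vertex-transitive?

G is 3-regular on 10 vertices with no triangles and no 4-cycles (girth 5): this is the Petersen graph. Viewing the Petersen graph as the Kneser graph K(5,2) — vertices are 2-subsets of {1,…,5}, edges join disjoint pairs — its automorphisms are exactly the permutations of the 5-element set, so Aut ≅ S_5 of order 120. This group acts transitively on the 10 vertices.

Yes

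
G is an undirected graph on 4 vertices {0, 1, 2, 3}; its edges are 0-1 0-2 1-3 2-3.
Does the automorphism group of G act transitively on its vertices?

G is 2-regular and connected on 4 vertices, i.e. the cycle C_4. C_4 has 4 rotations and 4 reflections, so Aut(C_4) ≅ D_4 of order 8. Under this action every vertex can be carried to every other, so G is vertex-transitive.

Yes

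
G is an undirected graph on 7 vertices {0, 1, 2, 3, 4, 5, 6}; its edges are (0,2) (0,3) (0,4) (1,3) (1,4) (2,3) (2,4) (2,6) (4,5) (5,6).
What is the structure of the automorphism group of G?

The degree sequence is [3, 2, 4, 3, 4, 2, 2]. Checking the degree-preserving permutations of the vertex set shows that none except the identity preserves every edge, so Aut(G) is trivial.

1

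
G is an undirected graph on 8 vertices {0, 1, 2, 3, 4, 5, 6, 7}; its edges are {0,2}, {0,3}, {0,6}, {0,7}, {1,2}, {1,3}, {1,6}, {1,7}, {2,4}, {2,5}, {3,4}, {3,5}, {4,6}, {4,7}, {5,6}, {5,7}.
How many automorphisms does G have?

1152

G is 4-regular and bipartite with parts {2, 3, 6, 7} and {0, 1, 4, 5} (each part is independent and every cross-pair is an edge), so G = K_{4,4}. Aut(K_{4,4}) is the wreath product S_4 ≀ Z_2: permute within each part, then optionally swap the parts; |Aut| = 2·(4!)² = 1152.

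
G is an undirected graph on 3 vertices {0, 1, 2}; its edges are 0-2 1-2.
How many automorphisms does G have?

2

The degree sequence is [1, 1, 2]; the two degree-1 vertices 0 and 1 are the ends of a path, so G = P_3. The only nontrivial automorphism of a path is the end-to-end reflection, so Aut(G) ≅ Z_2.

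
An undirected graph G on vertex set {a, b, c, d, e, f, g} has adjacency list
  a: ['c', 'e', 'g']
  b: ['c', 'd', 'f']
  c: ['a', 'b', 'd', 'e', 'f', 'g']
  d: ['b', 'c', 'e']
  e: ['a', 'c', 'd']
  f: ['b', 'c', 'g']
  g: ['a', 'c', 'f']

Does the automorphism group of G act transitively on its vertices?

No

Vertex c is the only vertex of degree 6, so every automorphism fixes it; G is not vertex-transitive.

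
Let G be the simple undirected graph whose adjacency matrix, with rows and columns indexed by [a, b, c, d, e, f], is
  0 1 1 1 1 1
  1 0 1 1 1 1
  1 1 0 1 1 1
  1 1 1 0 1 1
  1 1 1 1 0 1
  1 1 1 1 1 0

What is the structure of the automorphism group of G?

S_6

Every vertex has degree 5, so G is the complete graph K_6. Any permutation of the 6 vertices preserves K_6, so Aut(K_6) = S_6 of order 6! = 720.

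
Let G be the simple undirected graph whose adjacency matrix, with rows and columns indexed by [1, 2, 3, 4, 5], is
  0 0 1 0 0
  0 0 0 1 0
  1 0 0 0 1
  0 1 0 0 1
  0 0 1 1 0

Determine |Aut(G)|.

The degree sequence is [1, 1, 2, 2, 2]; the two degree-1 vertices 1 and 2 are the ends of a path, so G = P_5. The only nontrivial automorphism of a path is the end-to-end reflection, so Aut(G) ≅ Z_2.

2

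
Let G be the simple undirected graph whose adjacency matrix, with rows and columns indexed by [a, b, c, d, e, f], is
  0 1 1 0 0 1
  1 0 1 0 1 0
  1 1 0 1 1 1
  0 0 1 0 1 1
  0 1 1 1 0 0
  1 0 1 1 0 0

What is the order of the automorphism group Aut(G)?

10

Vertex c is the unique vertex of degree 5; the remaining 5 vertices each have degree 3 and induce a cycle, so G is the wheel on 6 vertices with hub c. With the hub fixed, the remaining symmetry is that of the rim cycle C_5, giving the dihedral group D_5.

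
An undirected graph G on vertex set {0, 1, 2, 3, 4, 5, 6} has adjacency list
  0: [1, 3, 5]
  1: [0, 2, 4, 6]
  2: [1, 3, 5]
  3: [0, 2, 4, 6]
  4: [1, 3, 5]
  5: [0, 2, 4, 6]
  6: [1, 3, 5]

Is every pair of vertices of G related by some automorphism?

No

Automorphisms preserve degree, but G has vertices of degree 3 and vertices of degree 4; no automorphism maps one to the other, so G is not vertex-transitive.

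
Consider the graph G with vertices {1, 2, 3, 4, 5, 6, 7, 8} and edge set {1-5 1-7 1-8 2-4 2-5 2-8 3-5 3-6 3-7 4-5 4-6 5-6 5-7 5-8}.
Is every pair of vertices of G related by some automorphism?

Vertex 5 is the only vertex of degree 7, so every automorphism fixes it; G is not vertex-transitive.

No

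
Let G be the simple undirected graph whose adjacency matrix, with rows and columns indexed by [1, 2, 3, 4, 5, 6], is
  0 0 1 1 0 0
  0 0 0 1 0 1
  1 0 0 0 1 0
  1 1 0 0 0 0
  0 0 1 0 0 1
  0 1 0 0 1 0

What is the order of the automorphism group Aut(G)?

G is 2-regular and connected on 6 vertices, i.e. the cycle C_6. The automorphisms of the 6-cycle are exactly the symmetries of a regular 6-gon: the dihedral group D_6, |D_6| = 12.

12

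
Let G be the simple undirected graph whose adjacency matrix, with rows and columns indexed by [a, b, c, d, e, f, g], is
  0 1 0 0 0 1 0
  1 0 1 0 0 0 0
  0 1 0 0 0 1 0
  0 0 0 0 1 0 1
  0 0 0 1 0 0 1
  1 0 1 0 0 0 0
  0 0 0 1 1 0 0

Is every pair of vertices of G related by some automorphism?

G has two connected components, {a, b, c, f} and {d, e, g}; each is 2-regular, so G = C_4 ⊔ C_3. The orbit of a under Aut(G) is {a, b, c, f}, which does not contain d, so G is not vertex-transitive.

No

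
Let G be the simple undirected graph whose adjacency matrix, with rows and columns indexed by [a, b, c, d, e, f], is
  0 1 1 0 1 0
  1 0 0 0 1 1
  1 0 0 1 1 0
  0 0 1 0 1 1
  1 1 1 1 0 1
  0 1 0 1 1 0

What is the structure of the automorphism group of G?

the dihedral group of order 10

Vertex e is the unique vertex of degree 5; the remaining 5 vertices each have degree 3 and induce a cycle, so G is the wheel on 6 vertices with hub e. Every automorphism fixes the hub and acts on the rim 5-cycle, so Aut(G) ≅ Aut(C_5) = D_5 of order 10.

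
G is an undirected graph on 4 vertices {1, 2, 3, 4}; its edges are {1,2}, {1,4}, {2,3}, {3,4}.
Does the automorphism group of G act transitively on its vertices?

Yes

G is 2-regular and bipartite with parts {2, 4} and {1, 3} (each part is independent and every cross-pair is an edge), so G = K_{2,2}. Each part can be permuted independently (S_2 × S_2) and the two equal-size parts can also be swapped, giving (S_2 × S_2) ⋊ Z_2 of order 2·(2!)² = 8. Under this action every vertex can be carried to every other, so G is vertex-transitive.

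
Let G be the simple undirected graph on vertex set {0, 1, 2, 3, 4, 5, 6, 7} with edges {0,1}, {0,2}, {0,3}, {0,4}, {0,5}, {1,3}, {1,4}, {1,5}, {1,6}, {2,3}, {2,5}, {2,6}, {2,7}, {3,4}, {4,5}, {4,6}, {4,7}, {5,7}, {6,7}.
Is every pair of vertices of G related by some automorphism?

No

Vertex 4 is the only vertex of degree 6, so every automorphism fixes it; G is not vertex-transitive.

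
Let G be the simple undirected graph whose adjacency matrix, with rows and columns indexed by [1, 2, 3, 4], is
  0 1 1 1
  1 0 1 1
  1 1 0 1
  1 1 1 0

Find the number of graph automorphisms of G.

24

All 4 vertices are pairwise adjacent: G = K_4. Any permutation of the 4 vertices preserves K_4, so Aut(K_4) = S_4 of order 4! = 24.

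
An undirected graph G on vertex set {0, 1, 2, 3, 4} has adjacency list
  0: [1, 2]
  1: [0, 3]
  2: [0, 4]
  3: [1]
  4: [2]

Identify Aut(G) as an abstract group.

the cyclic group of order 2

The degree sequence is [2, 2, 2, 1, 1]; the two degree-1 vertices 3 and 4 are the ends of a path, so G = P_5. A path has exactly one nontrivial symmetry — reversal — giving Aut(G) of order 2.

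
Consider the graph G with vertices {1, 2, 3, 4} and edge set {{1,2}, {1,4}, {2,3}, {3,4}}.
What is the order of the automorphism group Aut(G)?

8

G is 2-regular and bipartite on 2^2 = 4 vertices with girth 4; it is the hypercube graph Q_2. The symmetry group of the 2-cube is the hyperoctahedral group B_2 = Z_2 ≀ S_2, of order 2^2·2! = 8.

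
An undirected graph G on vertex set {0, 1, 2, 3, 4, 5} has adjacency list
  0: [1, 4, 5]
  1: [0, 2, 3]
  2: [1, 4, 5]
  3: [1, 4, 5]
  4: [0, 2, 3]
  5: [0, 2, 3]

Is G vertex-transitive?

Yes

G is 3-regular and bipartite with parts {1, 4, 5} and {0, 2, 3} (each part is independent and every cross-pair is an edge), so G = K_{3,3}. Each part can be permuted independently (S_3 × S_3) and the two equal-size parts can also be swapped, giving (S_3 × S_3) ⋊ Z_2 of order 2·(3!)² = 72. Under this action every vertex can be carried to every other, so G is vertex-transitive.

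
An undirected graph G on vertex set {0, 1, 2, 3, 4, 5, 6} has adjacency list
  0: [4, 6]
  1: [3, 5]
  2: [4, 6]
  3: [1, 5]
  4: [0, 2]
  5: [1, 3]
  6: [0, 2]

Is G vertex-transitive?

G has two connected components, {0, 2, 4, 6} and {1, 3, 5}; each is 2-regular, so G = C_4 ⊔ C_3. The orbit of 0 under Aut(G) is {0, 2, 4, 6}, which does not contain 1, so G is not vertex-transitive.

No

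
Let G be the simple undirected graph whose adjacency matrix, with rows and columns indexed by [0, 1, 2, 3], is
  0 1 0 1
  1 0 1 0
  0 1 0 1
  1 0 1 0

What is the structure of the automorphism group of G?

the dihedral group of order 8

G is 2-regular and bipartite on 2^2 = 4 vertices with girth 4; it is the hypercube graph Q_2. Aut(Q_2) consists of the signed permutations of the 2 coordinate axes: 2! permutations times 2^2 sign flips, so |Aut| = 2^2·2! = 8.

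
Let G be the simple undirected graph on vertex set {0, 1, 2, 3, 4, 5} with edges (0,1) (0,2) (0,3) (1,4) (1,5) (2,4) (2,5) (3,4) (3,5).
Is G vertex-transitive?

Yes

G is 3-regular and bipartite with parts {1, 2, 3} and {0, 4, 5} (each part is independent and every cross-pair is an edge), so G = K_{3,3}. Each part can be permuted independently (S_3 × S_3) and the two equal-size parts can also be swapped, giving (S_3 × S_3) ⋊ Z_2 of order 2·(3!)² = 72. Under this action every vertex can be carried to every other, so G is vertex-transitive.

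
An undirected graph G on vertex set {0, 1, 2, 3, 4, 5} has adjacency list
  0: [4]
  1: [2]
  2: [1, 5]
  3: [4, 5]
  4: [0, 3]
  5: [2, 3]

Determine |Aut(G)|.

2

The degree sequence is [1, 1, 2, 2, 2, 2]; the two degree-1 vertices 0 and 1 are the ends of a path, so G = P_6. The only nontrivial automorphism of a path is the end-to-end reflection, so Aut(G) ≅ Z_2.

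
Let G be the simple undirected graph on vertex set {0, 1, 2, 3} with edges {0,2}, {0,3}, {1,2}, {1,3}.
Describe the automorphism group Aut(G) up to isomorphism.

G is 2-regular and bipartite on 2^2 = 4 vertices with girth 4; it is the hypercube graph Q_2. Aut(Q_2) consists of the signed permutations of the 2 coordinate axes: 2! permutations times 2^2 sign flips, so |Aut| = 2^2·2! = 8.

Z_2^2 ⋊ S_2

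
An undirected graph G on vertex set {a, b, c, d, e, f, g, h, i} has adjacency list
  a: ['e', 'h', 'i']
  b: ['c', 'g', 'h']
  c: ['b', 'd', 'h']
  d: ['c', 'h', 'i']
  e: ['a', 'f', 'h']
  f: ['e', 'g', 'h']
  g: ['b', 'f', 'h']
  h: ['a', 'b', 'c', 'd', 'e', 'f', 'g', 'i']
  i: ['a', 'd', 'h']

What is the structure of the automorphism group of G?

Vertex h is the unique vertex of degree 8; the remaining 8 vertices each have degree 3 and induce a cycle, so G is the wheel on 9 vertices with hub h. Every automorphism fixes the hub and acts on the rim 8-cycle, so Aut(G) ≅ Aut(C_8) = D_8 of order 16.

the dihedral group of order 16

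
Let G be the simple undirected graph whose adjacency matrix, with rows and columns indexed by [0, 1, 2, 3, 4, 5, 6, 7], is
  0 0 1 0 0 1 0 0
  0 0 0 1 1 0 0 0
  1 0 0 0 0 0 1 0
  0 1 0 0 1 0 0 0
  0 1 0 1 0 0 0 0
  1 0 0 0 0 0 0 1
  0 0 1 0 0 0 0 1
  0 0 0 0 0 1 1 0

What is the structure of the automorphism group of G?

D_3 × D_5

G has two connected components, {0, 2, 5, 6, 7} and {1, 3, 4}; each is 2-regular, so G = C_5 ⊔ C_3. No automorphism exchanges components of different sizes, hence Aut(G) is the direct product D_3 × D_5, order 60.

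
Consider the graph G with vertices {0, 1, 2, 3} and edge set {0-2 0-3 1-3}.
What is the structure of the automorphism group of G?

Z_2

The degree sequence is [2, 1, 1, 2]; the two degree-1 vertices 1 and 2 are the ends of a path, so G = P_4. The only nontrivial automorphism of a path is the end-to-end reflection, so Aut(G) ≅ Z_2.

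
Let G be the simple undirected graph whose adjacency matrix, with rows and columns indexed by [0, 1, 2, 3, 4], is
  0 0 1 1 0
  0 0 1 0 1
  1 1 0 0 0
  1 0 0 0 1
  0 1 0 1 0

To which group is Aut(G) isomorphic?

D_5

G is 2-regular and connected on 5 vertices, i.e. the cycle C_5. C_5 has 5 rotations and 5 reflections, so Aut(C_5) ≅ D_5 of order 10.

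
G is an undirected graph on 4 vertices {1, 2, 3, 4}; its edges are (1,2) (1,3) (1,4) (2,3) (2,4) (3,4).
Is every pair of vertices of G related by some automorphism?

Yes

All 4 vertices are pairwise adjacent: G = K_4. Any permutation of the 4 vertices preserves K_4, so Aut(K_4) = S_4 of order 4! = 24. Under this action every vertex can be carried to every other, so G is vertex-transitive.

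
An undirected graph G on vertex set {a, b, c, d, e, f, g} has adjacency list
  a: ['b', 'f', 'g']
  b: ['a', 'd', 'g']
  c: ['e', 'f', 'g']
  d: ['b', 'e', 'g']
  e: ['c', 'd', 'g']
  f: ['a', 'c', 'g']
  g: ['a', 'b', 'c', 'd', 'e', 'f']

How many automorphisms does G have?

12

Vertex g is the unique vertex of degree 6; the remaining 6 vertices each have degree 3 and induce a cycle, so G is the wheel on 7 vertices with hub g. With the hub fixed, the remaining symmetry is that of the rim cycle C_6, giving the dihedral group D_6.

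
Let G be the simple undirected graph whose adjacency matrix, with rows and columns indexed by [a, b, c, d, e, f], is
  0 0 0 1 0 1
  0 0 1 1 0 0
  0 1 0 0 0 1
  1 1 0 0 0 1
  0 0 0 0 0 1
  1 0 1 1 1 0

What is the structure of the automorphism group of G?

Degrees alone do not determine every vertex (e.g. a and b both have degree 2), but their neighbour-degree multisets differ: N(a) has degrees [3, 4] while N(b) has degrees [2, 3]. Repeating this refinement separates all vertices, so the only automorphism is the identity.

1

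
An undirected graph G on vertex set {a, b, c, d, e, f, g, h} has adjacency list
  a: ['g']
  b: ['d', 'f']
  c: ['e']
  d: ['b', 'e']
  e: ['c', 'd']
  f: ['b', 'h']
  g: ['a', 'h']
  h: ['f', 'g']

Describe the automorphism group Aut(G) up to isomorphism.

C_2

The degree sequence is [1, 2, 1, 2, 2, 2, 2, 2]; the two degree-1 vertices a and c are the ends of a path, so G = P_8. A path has exactly one nontrivial symmetry — reversal — giving Aut(G) of order 2.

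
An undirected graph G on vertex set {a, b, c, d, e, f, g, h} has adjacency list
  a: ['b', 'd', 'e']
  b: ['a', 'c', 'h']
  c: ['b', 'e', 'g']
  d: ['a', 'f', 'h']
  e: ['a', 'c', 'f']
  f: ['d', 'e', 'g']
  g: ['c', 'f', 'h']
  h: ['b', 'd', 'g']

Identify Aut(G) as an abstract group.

the hyperoctahedral group B_3

G is 3-regular and bipartite on 2^3 = 8 vertices with girth 4; it is the hypercube graph Q_3. The symmetry group of the 3-cube is the hyperoctahedral group B_3 = Z_2 ≀ S_3, of order 2^3·3! = 48.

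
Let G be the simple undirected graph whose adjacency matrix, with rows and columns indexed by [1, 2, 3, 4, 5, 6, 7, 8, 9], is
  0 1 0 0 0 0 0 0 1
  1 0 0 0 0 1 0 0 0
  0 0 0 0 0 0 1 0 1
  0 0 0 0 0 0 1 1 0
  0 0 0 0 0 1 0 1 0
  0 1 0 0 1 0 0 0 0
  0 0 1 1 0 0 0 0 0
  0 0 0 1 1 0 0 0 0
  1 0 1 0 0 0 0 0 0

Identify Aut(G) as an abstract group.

Every vertex has degree 2 and the graph is connected, so G is the 9-cycle C_9. The automorphisms of the 9-cycle are exactly the symmetries of a regular 9-gon: the dihedral group D_9, |D_9| = 18.

the dihedral group of order 18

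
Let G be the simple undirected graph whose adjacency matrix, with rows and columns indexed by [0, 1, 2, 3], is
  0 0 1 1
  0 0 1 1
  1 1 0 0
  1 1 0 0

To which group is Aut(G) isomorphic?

D_4

G is 2-regular and connected on 4 vertices, i.e. the cycle C_4. The automorphisms of the 4-cycle are exactly the symmetries of a regular 4-gon: the dihedral group D_4, |D_4| = 8.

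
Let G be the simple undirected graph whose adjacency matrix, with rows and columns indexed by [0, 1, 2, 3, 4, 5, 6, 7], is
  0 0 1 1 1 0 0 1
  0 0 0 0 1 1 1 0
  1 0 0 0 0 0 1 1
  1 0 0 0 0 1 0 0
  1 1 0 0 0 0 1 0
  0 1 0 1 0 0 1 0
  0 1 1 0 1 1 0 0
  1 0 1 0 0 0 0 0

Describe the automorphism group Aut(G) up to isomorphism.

The degree sequence is [4, 3, 3, 2, 3, 3, 4, 2]. Checking the degree-preserving permutations of the vertex set shows that none except the identity preserves every edge, so Aut(G) is trivial.

1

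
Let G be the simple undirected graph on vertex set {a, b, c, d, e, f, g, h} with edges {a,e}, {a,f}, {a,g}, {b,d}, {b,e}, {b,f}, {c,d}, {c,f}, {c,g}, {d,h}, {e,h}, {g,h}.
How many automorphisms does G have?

48

G is 3-regular and bipartite on 2^3 = 8 vertices with girth 4; it is the hypercube graph Q_3. Aut(Q_3) consists of the signed permutations of the 3 coordinate axes: 3! permutations times 2^3 sign flips, so |Aut| = 2^3·3! = 48.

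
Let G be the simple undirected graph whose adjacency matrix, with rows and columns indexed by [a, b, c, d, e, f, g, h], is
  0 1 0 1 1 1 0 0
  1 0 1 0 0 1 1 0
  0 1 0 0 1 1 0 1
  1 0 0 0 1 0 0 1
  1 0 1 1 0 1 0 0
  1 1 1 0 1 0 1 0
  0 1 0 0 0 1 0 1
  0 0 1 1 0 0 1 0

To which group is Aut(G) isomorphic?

1

The degree sequence is [4, 4, 4, 3, 4, 5, 3, 3]. Checking the degree-preserving permutations of the vertex set shows that none except the identity preserves every edge, so Aut(G) is trivial.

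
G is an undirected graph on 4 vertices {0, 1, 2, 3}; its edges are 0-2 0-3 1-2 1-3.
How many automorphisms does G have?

G is 2-regular and bipartite with parts {2, 3} and {0, 1} (each part is independent and every cross-pair is an edge), so G = K_{2,2}. Each part can be permuted independently (S_2 × S_2) and the two equal-size parts can also be swapped, giving (S_2 × S_2) ⋊ Z_2 of order 2·(2!)² = 8.

8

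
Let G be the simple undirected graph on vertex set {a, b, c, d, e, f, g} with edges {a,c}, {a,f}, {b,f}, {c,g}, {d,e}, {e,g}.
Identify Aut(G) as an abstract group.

The degree sequence is [2, 1, 2, 1, 2, 2, 2]; the two degree-1 vertices b and d are the ends of a path, so G = P_7. The only nontrivial automorphism of a path is the end-to-end reflection, so Aut(G) ≅ Z_2.

C_2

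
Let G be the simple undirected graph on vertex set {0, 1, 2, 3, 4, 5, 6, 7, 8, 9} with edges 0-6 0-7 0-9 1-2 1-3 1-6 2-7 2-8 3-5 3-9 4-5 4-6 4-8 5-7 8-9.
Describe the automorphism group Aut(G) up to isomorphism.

S_5

G is 3-regular on 10 vertices with no triangles and no 4-cycles (girth 5): this is the Petersen graph. It is a classical fact that the Petersen graph has automorphism group S_5 (order 120), arising from its description as the Kneser graph K(5,2).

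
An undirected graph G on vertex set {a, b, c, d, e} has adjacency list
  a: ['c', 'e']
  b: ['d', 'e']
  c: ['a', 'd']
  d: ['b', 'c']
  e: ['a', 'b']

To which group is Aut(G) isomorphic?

G is 2-regular and connected on 5 vertices, i.e. the cycle C_5. The automorphisms of the 5-cycle are exactly the symmetries of a regular 5-gon: the dihedral group D_5, |D_5| = 10.

the dihedral group of order 10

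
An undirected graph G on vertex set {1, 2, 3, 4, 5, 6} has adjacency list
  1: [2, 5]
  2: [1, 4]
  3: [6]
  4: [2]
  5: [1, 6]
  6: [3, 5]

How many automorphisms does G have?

The degree sequence is [2, 2, 1, 1, 2, 2]; the two degree-1 vertices 3 and 4 are the ends of a path, so G = P_6. The only nontrivial automorphism of a path is the end-to-end reflection, so Aut(G) ≅ Z_2.

2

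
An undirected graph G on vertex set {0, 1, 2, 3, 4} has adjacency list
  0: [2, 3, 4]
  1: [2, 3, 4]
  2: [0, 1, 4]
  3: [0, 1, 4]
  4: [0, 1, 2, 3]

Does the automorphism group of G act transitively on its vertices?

No

Vertex 4 is the only vertex of degree 4, so every automorphism fixes it; G is not vertex-transitive.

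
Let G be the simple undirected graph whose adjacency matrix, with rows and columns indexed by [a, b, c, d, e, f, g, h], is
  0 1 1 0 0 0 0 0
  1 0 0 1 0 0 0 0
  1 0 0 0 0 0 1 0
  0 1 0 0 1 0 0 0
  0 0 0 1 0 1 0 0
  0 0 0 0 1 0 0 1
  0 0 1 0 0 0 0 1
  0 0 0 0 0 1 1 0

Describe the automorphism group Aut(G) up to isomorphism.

D_8

Every vertex has degree 2 and the graph is connected, so G is the 8-cycle C_8. C_8 has 8 rotations and 8 reflections, so Aut(C_8) ≅ D_8 of order 16.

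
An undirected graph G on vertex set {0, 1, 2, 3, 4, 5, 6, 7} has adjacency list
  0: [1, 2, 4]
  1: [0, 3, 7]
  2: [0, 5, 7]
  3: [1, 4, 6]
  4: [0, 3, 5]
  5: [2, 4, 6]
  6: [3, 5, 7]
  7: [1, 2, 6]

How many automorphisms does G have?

48

G is 3-regular and bipartite on 2^3 = 8 vertices with girth 4; it is the hypercube graph Q_3. Aut(Q_3) consists of the signed permutations of the 3 coordinate axes: 3! permutations times 2^3 sign flips, so |Aut| = 2^3·3! = 48.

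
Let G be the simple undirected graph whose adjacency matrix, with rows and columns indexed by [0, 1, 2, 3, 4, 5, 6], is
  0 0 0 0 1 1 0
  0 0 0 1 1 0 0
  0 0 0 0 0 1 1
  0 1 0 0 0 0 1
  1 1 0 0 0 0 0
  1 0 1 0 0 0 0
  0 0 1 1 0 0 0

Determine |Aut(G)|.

14

Every vertex has degree 2 and the graph is connected, so G is the 7-cycle C_7. C_7 has 7 rotations and 7 reflections, so Aut(C_7) ≅ D_7 of order 14.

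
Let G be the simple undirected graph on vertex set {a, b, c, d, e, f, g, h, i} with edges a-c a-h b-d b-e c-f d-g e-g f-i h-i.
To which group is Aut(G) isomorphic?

G has two connected components, {a, c, f, h, i} and {b, d, e, g}; each is 2-regular, so G = C_5 ⊔ C_4. The components are non-isomorphic (different sizes), so Aut(G) = Aut(C_5) × Aut(C_4) = D_5 × D_4 of order 10·8 = 80.

D_5 × D_4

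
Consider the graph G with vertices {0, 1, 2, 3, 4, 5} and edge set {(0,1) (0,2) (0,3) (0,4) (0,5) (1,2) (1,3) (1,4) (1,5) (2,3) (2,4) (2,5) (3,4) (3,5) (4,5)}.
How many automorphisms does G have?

720

All 6 vertices are pairwise adjacent: G = K_6. Any permutation of the 6 vertices preserves K_6, so Aut(K_6) = S_6 of order 6! = 720.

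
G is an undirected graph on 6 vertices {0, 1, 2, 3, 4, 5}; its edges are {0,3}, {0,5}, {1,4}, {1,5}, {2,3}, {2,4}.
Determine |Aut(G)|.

12

G is 2-regular and connected on 6 vertices, i.e. the cycle C_6. The automorphisms of the 6-cycle are exactly the symmetries of a regular 6-gon: the dihedral group D_6, |D_6| = 12.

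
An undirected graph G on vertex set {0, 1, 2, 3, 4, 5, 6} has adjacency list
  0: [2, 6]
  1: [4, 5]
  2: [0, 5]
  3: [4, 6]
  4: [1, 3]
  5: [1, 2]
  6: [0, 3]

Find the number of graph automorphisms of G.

G is 2-regular and connected on 7 vertices, i.e. the cycle C_7. The automorphisms of the 7-cycle are exactly the symmetries of a regular 7-gon: the dihedral group D_7, |D_7| = 14.

14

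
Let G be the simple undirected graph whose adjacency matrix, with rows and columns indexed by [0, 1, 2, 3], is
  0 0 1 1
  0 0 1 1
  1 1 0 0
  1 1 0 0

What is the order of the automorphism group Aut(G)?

G is 2-regular and bipartite on 2^2 = 4 vertices with girth 4; it is the hypercube graph Q_2. The symmetry group of the 2-cube is the hyperoctahedral group B_2 = Z_2 ≀ S_2, of order 2^2·2! = 8.

8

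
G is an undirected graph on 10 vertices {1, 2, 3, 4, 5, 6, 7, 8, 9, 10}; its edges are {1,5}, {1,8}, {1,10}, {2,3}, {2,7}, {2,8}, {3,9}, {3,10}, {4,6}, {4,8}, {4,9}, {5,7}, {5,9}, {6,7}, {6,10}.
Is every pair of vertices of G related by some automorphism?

Yes

G is 3-regular on 10 vertices with no triangles and no 4-cycles (girth 5): this is the Petersen graph. Viewing the Petersen graph as the Kneser graph K(5,2) — vertices are 2-subsets of {1,…,5}, edges join disjoint pairs — its automorphisms are exactly the permutations of the 5-element set, so Aut ≅ S_5 of order 120. Under this action every vertex can be carried to every other, so G is vertex-transitive.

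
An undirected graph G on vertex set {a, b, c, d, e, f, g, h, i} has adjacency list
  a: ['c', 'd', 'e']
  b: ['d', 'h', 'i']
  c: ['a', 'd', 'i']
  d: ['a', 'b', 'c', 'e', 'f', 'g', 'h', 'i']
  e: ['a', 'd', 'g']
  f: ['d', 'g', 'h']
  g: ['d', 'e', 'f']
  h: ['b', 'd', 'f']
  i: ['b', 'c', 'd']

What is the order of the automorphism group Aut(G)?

Vertex d is the unique vertex of degree 8; the remaining 8 vertices each have degree 3 and induce a cycle, so G is the wheel on 9 vertices with hub d. With the hub fixed, the remaining symmetry is that of the rim cycle C_8, giving the dihedral group D_8.

16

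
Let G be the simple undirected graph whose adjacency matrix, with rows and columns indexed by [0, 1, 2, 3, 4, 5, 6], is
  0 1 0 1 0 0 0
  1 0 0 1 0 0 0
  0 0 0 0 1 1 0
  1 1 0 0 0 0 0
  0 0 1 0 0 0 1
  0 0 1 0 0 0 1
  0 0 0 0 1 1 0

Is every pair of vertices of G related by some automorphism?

No

G has two connected components, {2, 4, 5, 6} and {0, 1, 3}; each is 2-regular, so G = C_4 ⊔ C_3. The orbit of 0 under Aut(G) is {0, 1, 3}, which does not contain 2, so G is not vertex-transitive.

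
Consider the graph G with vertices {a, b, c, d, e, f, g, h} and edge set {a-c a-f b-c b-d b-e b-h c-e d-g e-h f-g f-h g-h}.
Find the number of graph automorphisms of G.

1

The degree sequence is [2, 4, 3, 2, 3, 3, 3, 4]. Checking the degree-preserving permutations of the vertex set shows that none except the identity preserves every edge, so Aut(G) is trivial.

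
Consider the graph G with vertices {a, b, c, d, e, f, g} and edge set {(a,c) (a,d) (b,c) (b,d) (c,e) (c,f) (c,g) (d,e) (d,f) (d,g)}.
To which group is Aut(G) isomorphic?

S_5 × S_2

The vertices split by degree into {c, d} (degree 5) and {a, b, e, f, g} (degree 2); every edge runs between the two parts, so G is the complete bipartite graph K_{2,5}. The parts have unequal sizes, so no automorphism swaps them; each part is permuted independently, giving S_5 × S_2 of order 5!·2! = 240.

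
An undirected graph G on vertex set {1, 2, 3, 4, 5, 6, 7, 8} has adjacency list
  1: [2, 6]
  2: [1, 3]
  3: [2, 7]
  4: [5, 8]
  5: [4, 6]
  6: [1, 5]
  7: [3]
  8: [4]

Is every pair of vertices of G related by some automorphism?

Automorphisms preserve degree, but G has vertices of degree 1 and vertices of degree 2; no automorphism maps one to the other, so G is not vertex-transitive.

No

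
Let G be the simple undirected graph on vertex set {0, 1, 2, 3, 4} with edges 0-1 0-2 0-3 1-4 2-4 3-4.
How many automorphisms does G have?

The vertices split by degree into {0, 4} (degree 3) and {1, 2, 3} (degree 2); every edge runs between the two parts, so G is the complete bipartite graph K_{2,3}. Automorphisms preserve the bipartition setwise (since the parts differ in size) and act as S_2 × S_3 within it; |Aut| = 12.

12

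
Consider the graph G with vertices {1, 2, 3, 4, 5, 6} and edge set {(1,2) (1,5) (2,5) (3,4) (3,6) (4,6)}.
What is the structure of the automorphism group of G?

(D_3 × D_3) ⋊ Z_2

G has two connected components, {3, 4, 6} and {1, 2, 5}; each is 2-regular, so G = C_3 ⊔ C_3. Aut of a disjoint union of two copies of C_3 is the wreath product D_3 ≀ Z_2, of order 2·6² = 72.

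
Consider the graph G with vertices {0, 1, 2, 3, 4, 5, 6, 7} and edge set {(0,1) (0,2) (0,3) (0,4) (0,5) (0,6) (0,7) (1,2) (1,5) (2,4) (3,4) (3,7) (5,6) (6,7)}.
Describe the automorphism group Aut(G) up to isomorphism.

D_7

Vertex 0 is the unique vertex of degree 7; the remaining 7 vertices each have degree 3 and induce a cycle, so G is the wheel on 8 vertices with hub 0. With the hub fixed, the remaining symmetry is that of the rim cycle C_7, giving the dihedral group D_7.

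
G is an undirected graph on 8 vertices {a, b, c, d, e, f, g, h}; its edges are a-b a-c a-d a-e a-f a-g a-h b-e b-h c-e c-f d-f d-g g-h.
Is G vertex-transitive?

Vertex a is the only vertex of degree 7, so every automorphism fixes it; G is not vertex-transitive.

No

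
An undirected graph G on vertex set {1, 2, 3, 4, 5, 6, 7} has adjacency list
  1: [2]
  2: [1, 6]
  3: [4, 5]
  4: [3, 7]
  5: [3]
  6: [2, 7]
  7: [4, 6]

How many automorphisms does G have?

2

The degree sequence is [1, 2, 2, 2, 1, 2, 2]; the two degree-1 vertices 1 and 5 are the ends of a path, so G = P_7. A path has exactly one nontrivial symmetry — reversal — giving Aut(G) of order 2.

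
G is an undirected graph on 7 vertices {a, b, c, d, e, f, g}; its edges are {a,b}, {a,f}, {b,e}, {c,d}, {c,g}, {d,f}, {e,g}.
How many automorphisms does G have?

14

G is 2-regular and connected on 7 vertices, i.e. the cycle C_7. C_7 has 7 rotations and 7 reflections, so Aut(C_7) ≅ D_7 of order 14.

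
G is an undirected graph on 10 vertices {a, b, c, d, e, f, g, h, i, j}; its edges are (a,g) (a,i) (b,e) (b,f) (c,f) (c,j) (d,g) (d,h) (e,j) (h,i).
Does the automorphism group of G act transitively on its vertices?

Yes

G has two connected components, {b, c, e, f, j} and {a, d, g, h, i}; each is 2-regular, so G = C_5 ⊔ C_5. Aut of a disjoint union of two copies of C_5 is the wreath product D_5 ≀ Z_2, of order 2·10² = 200. Under this action every vertex can be carried to every other, so G is vertex-transitive.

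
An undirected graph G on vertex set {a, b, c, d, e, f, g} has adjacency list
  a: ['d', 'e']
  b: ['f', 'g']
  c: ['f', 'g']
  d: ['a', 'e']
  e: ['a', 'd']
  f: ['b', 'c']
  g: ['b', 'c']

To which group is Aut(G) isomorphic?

G has two connected components, {b, c, f, g} and {a, d, e}; each is 2-regular, so G = C_4 ⊔ C_3. The components are non-isomorphic (different sizes), so Aut(G) = Aut(C_4) × Aut(C_3) = D_4 × D_3 of order 8·6 = 48.

D_4 × D_3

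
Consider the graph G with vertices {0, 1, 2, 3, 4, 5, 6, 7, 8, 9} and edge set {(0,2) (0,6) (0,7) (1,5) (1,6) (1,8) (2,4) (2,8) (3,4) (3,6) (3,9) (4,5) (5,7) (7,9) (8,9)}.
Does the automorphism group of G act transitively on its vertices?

G is 3-regular on 10 vertices with no triangles and no 4-cycles (girth 5): this is the Petersen graph. Viewing the Petersen graph as the Kneser graph K(5,2) — vertices are 2-subsets of {1,…,5}, edges join disjoint pairs — its automorphisms are exactly the permutations of the 5-element set, so Aut ≅ S_5 of order 120. This group acts transitively on the 10 vertices.

Yes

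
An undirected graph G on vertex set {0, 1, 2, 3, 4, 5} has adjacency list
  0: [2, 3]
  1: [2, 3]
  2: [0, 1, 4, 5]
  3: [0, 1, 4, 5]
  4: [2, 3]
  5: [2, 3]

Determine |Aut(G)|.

The vertices split by degree into {2, 3} (degree 4) and {0, 1, 4, 5} (degree 2); every edge runs between the two parts, so G is the complete bipartite graph K_{2,4}. Automorphisms preserve the bipartition setwise (since the parts differ in size) and act as S_4 × S_2 within it; |Aut| = 48.

48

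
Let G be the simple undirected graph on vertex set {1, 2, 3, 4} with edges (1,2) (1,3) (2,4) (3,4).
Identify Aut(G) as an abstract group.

G is 2-regular and bipartite on 2^2 = 4 vertices with girth 4; it is the hypercube graph Q_2. The symmetry group of the 2-cube is the hyperoctahedral group B_2 = Z_2 ≀ S_2, of order 2^2·2! = 8.

D_4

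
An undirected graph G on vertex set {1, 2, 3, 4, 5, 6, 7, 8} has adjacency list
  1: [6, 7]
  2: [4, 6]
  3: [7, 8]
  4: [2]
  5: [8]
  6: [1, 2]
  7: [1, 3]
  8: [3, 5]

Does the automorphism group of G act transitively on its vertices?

No

Automorphisms preserve degree, but G has vertices of degree 1 and vertices of degree 2; no automorphism maps one to the other, so G is not vertex-transitive.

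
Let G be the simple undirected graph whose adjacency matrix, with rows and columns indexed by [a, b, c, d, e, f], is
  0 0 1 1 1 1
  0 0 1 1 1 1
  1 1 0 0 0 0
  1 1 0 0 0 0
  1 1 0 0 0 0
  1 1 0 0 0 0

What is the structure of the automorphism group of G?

The vertices split by degree into {a, b} (degree 4) and {c, d, e, f} (degree 2); every edge runs between the two parts, so G is the complete bipartite graph K_{2,4}. Automorphisms preserve the bipartition setwise (since the parts differ in size) and act as S_2 × S_4 within it; |Aut| = 48.

S_2 × S_4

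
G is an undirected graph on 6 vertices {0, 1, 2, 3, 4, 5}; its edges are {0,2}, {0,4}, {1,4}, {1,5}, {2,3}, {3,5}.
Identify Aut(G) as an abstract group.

the dihedral group of order 12

G is 2-regular and connected on 6 vertices, i.e. the cycle C_6. The automorphisms of the 6-cycle are exactly the symmetries of a regular 6-gon: the dihedral group D_6, |D_6| = 12.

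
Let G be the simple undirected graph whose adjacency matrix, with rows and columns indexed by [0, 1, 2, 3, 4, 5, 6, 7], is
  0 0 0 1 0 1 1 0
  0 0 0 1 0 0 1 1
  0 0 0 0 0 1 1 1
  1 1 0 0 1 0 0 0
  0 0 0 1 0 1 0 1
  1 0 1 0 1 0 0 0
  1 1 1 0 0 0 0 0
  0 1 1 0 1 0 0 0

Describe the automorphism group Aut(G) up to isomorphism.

G is 3-regular and bipartite on 2^3 = 8 vertices with girth 4; it is the hypercube graph Q_3. The symmetry group of the 3-cube is the hyperoctahedral group B_3 = Z_2 ≀ S_3, of order 2^3·3! = 48.

Z_2^3 ⋊ S_3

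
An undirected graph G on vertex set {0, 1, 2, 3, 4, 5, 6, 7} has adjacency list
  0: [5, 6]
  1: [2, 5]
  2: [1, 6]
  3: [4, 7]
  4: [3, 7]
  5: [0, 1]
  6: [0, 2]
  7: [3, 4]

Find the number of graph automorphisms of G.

60

G has two connected components, {0, 1, 2, 5, 6} and {3, 4, 7}; each is 2-regular, so G = C_5 ⊔ C_3. No automorphism exchanges components of different sizes, hence Aut(G) is the direct product D_3 × D_5, order 60.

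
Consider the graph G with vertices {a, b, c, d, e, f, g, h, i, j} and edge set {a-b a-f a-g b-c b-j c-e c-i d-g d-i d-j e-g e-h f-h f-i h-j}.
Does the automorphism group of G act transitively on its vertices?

Yes

G is 3-regular on 10 vertices with no triangles and no 4-cycles (girth 5): this is the Petersen graph. It is a classical fact that the Petersen graph has automorphism group S_5 (order 120), arising from its description as the Kneser graph K(5,2). Under this action every vertex can be carried to every other, so G is vertex-transitive.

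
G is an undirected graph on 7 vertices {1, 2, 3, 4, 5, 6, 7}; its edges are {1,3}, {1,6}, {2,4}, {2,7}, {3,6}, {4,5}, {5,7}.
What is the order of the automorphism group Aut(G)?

G has two connected components, {2, 4, 5, 7} and {1, 3, 6}; each is 2-regular, so G = C_4 ⊔ C_3. The components are non-isomorphic (different sizes), so Aut(G) = Aut(C_4) × Aut(C_3) = D_4 × D_3 of order 8·6 = 48.

48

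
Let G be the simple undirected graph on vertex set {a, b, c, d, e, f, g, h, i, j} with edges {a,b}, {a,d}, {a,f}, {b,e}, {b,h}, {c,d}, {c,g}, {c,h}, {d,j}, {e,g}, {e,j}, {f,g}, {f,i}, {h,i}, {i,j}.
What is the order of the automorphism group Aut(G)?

G is 3-regular on 10 vertices with no triangles and no 4-cycles (girth 5): this is the Petersen graph. Viewing the Petersen graph as the Kneser graph K(5,2) — vertices are 2-subsets of {1,…,5}, edges join disjoint pairs — its automorphisms are exactly the permutations of the 5-element set, so Aut ≅ S_5 of order 120.

120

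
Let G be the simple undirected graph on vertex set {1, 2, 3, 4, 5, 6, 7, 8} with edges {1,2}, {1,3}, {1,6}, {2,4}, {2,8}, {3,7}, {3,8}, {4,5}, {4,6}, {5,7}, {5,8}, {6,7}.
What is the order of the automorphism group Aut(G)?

48

G is 3-regular and bipartite on 2^3 = 8 vertices with girth 4; it is the hypercube graph Q_3. Aut(Q_3) consists of the signed permutations of the 3 coordinate axes: 3! permutations times 2^3 sign flips, so |Aut| = 2^3·3! = 48.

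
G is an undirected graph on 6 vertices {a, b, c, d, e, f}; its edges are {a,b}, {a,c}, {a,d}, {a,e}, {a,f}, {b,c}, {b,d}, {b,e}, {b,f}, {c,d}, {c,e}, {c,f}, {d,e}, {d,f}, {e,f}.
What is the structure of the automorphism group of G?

S_6

All 6 vertices are pairwise adjacent: G = K_6. Any permutation of the 6 vertices preserves K_6, so Aut(K_6) = S_6 of order 6! = 720.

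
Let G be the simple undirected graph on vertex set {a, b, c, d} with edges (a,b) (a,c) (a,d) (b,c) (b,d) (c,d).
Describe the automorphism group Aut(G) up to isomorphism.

the symmetric group on 4 letters

All 4 vertices are pairwise adjacent: G = K_4. Any permutation of the 4 vertices preserves K_4, so Aut(K_4) = S_4 of order 4! = 24.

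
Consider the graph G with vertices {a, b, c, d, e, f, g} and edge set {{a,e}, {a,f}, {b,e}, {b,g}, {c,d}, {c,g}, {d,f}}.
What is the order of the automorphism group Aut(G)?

Every vertex has degree 2 and the graph is connected, so G is the 7-cycle C_7. C_7 has 7 rotations and 7 reflections, so Aut(C_7) ≅ D_7 of order 14.

14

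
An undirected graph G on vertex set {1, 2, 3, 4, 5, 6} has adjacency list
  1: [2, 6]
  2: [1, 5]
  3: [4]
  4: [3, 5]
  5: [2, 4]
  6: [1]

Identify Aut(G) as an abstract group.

the cyclic group of order 2

The degree sequence is [2, 2, 1, 2, 2, 1]; the two degree-1 vertices 3 and 6 are the ends of a path, so G = P_6. The only nontrivial automorphism of a path is the end-to-end reflection, so Aut(G) ≅ Z_2.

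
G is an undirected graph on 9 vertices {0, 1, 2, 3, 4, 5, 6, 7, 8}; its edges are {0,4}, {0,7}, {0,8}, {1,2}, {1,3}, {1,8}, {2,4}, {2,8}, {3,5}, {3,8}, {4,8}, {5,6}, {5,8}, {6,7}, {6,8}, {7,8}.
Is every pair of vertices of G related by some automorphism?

Vertex 8 is the only vertex of degree 8, so every automorphism fixes it; G is not vertex-transitive.

No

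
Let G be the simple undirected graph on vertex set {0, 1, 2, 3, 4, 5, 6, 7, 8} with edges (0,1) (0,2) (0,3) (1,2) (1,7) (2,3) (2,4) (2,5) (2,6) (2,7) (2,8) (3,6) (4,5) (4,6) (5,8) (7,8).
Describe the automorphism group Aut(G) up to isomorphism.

the dihedral group of order 16

Vertex 2 is the unique vertex of degree 8; the remaining 8 vertices each have degree 3 and induce a cycle, so G is the wheel on 9 vertices with hub 2. With the hub fixed, the remaining symmetry is that of the rim cycle C_8, giving the dihedral group D_8.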